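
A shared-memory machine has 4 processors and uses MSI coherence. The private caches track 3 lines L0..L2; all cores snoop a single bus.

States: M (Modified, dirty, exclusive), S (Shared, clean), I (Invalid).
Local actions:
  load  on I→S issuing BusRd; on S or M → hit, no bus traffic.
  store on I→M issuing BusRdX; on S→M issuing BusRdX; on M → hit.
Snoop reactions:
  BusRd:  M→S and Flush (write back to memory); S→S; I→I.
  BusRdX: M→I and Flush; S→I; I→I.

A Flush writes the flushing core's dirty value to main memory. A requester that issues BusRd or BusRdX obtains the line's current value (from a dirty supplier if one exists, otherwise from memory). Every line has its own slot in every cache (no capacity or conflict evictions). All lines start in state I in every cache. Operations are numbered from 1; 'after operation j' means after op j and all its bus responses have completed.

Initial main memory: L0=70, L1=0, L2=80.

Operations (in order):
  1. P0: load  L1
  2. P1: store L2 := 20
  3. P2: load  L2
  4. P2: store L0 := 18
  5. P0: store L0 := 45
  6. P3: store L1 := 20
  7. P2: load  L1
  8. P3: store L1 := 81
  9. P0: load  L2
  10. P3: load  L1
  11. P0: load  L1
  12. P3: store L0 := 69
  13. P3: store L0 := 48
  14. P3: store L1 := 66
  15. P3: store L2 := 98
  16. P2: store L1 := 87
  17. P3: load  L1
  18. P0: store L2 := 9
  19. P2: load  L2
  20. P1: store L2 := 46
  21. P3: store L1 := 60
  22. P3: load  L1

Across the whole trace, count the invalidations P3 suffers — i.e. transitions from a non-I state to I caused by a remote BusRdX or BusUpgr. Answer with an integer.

step 1: P0: load  L1  ⟶  SIII  (L1)  txn=BusRd  M[L1]=0
step 2: P1: store L2 := 20  ⟶  IMII  (L2)  txn=BusRdX  M[L2]=80
step 3: P2: load  L2  ⟶  ISSI  (L2)  txn=BusRd+Flush  M[L2]=20
step 4: P2: store L0 := 18  ⟶  IIMI  (L0)  txn=BusRdX  M[L0]=70
step 5: P0: store L0 := 45  ⟶  MIII  (L0)  txn=BusRdX+Flush  M[L0]=18
step 6: P3: store L1 := 20  ⟶  IIIM  (L1)  txn=BusRdX  M[L1]=0
step 7: P2: load  L1  ⟶  IISS  (L1)  txn=BusRd+Flush  M[L1]=20
step 8: P3: store L1 := 81  ⟶  IIIM  (L1)  txn=BusRdX  M[L1]=20
step 9: P0: load  L2  ⟶  SSSI  (L2)  txn=BusRd  M[L2]=20
step 10: P3: load  L1  ⟶  IIIM  (L1)  txn=∅  M[L1]=20
step 11: P0: load  L1  ⟶  SIIS  (L1)  txn=BusRd+Flush  M[L1]=81
step 12: P3: store L0 := 69  ⟶  IIIM  (L0)  txn=BusRdX+Flush  M[L0]=45
step 13: P3: store L0 := 48  ⟶  IIIM  (L0)  txn=∅  M[L0]=45
step 14: P3: store L1 := 66  ⟶  IIIM  (L1)  txn=BusRdX  M[L1]=81
step 15: P3: store L2 := 98  ⟶  IIIM  (L2)  txn=BusRdX  M[L2]=20
step 16: P2: store L1 := 87  ⟶  IIMI  (L1)  txn=BusRdX+Flush  M[L1]=66
step 17: P3: load  L1  ⟶  IISS  (L1)  txn=BusRd+Flush  M[L1]=87
step 18: P0: store L2 := 9  ⟶  MIII  (L2)  txn=BusRdX+Flush  M[L2]=98
step 19: P2: load  L2  ⟶  SISI  (L2)  txn=BusRd+Flush  M[L2]=9
step 20: P1: store L2 := 46  ⟶  IMII  (L2)  txn=BusRdX  M[L2]=9
step 21: P3: store L1 := 60  ⟶  IIIM  (L1)  txn=BusRdX  M[L1]=87
step 22: P3: load  L1  ⟶  IIIM  (L1)  txn=∅  M[L1]=87

invalidations = 2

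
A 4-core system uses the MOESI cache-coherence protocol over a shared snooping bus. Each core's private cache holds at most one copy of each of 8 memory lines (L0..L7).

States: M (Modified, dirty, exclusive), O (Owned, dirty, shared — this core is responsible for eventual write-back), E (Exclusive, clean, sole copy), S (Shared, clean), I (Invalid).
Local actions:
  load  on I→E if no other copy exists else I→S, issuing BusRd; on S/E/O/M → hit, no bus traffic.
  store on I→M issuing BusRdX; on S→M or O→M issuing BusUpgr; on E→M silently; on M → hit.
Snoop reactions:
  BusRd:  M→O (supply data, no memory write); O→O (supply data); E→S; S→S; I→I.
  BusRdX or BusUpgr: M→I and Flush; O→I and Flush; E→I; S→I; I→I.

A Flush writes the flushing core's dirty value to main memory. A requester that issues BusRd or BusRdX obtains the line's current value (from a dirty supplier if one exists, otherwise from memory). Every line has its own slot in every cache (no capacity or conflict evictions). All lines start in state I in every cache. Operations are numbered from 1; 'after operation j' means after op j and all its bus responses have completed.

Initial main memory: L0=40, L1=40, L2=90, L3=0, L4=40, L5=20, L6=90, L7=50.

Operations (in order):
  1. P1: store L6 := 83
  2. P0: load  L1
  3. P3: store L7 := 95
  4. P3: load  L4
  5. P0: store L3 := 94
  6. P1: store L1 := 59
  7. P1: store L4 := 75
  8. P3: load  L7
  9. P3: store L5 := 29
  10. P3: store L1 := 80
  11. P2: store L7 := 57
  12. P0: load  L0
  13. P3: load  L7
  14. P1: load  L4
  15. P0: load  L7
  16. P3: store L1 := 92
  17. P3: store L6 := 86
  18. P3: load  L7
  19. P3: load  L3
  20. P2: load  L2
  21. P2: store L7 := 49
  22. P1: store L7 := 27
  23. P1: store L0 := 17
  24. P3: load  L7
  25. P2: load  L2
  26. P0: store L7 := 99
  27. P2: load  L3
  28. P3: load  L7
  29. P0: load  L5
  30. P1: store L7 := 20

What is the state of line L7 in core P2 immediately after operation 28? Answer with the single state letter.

state = I

[1] P1: store L6 := 83 | P0:I, P1:M(83), P2:I, P3:I | bus: BusRdX
[2] P0: load  L1 | P0:E(40), P1:I, P2:I, P3:I | bus: BusRd
[3] P3: store L7 := 95 | P0:I, P1:I, P2:I, P3:M(95) | bus: BusRdX
[4] P3: load  L4 | P0:I, P1:I, P2:I, P3:E(40) | bus: BusRd
[5] P0: store L3 := 94 | P0:M(94), P1:I, P2:I, P3:I | bus: BusRdX
[6] P1: store L1 := 59 | P0:I, P1:M(59), P2:I, P3:I | bus: BusRdX
[7] P1: store L4 := 75 | P0:I, P1:M(75), P2:I, P3:I | bus: BusRdX
[8] P3: load  L7 | P0:I, P1:I, P2:I, P3:M(95) | bus: none
[9] P3: store L5 := 29 | P0:I, P1:I, P2:I, P3:M(29) | bus: BusRdX
[10] P3: store L1 := 80 | P0:I, P1:I, P2:I, P3:M(80) | bus: BusRdX,Flush
[11] P2: store L7 := 57 | P0:I, P1:I, P2:M(57), P3:I | bus: BusRdX,Flush
[12] P0: load  L0 | P0:E(40), P1:I, P2:I, P3:I | bus: BusRd
[13] P3: load  L7 | P0:I, P1:I, P2:O(57), P3:S(57) | bus: BusRd
[14] P1: load  L4 | P0:I, P1:M(75), P2:I, P3:I | bus: none
[15] P0: load  L7 | P0:S(57), P1:I, P2:O(57), P3:S(57) | bus: BusRd
[16] P3: store L1 := 92 | P0:I, P1:I, P2:I, P3:M(92) | bus: none
[17] P3: store L6 := 86 | P0:I, P1:I, P2:I, P3:M(86) | bus: BusRdX,Flush
[18] P3: load  L7 | P0:S(57), P1:I, P2:O(57), P3:S(57) | bus: none
[19] P3: load  L3 | P0:O(94), P1:I, P2:I, P3:S(94) | bus: BusRd
[20] P2: load  L2 | P0:I, P1:I, P2:E(90), P3:I | bus: BusRd
[21] P2: store L7 := 49 | P0:I, P1:I, P2:M(49), P3:I | bus: BusUpgr
[22] P1: store L7 := 27 | P0:I, P1:M(27), P2:I, P3:I | bus: BusRdX,Flush
[23] P1: store L0 := 17 | P0:I, P1:M(17), P2:I, P3:I | bus: BusRdX
[24] P3: load  L7 | P0:I, P1:O(27), P2:I, P3:S(27) | bus: BusRd
[25] P2: load  L2 | P0:I, P1:I, P2:E(90), P3:I | bus: none
[26] P0: store L7 := 99 | P0:M(99), P1:I, P2:I, P3:I | bus: BusRdX,Flush
[27] P2: load  L3 | P0:O(94), P1:I, P2:S(94), P3:S(94) | bus: BusRd
[28] P3: load  L7 | P0:O(99), P1:I, P2:I, P3:S(99) | bus: BusRd
[29] P0: load  L5 | P0:S(29), P1:I, P2:I, P3:O(29) | bus: BusRd
[30] P1: store L7 := 20 | P0:I, P1:M(20), P2:I, P3:I | bus: BusRdX,Flush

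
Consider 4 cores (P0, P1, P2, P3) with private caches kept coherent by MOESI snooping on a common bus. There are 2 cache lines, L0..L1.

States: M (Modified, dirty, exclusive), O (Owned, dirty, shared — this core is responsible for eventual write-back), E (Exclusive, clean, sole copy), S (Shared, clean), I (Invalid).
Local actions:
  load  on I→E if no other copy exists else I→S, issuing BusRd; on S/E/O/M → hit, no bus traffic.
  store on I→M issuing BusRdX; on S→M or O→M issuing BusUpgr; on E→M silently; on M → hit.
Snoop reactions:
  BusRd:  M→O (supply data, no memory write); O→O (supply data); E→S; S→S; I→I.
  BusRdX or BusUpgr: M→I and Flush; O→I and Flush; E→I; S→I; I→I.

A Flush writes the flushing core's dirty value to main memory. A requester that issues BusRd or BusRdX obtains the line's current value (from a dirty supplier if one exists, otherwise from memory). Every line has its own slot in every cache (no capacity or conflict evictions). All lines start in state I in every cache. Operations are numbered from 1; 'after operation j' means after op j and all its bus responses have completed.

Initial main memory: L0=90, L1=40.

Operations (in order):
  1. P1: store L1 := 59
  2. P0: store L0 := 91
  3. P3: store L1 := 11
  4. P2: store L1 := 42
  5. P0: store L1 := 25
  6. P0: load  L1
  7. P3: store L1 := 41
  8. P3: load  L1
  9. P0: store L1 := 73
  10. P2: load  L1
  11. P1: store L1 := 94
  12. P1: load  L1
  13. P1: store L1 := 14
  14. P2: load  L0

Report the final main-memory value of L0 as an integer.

memory[L0] = 90

  op1 P1: store L1 := 59 → I/M/I/I on L1; bus BusRdX; mem=40
  op2 P0: store L0 := 91 → M/I/I/I on L0; bus BusRdX; mem=90
  op3 P3: store L1 := 11 → I/I/I/M on L1; bus BusRdX Flush; mem=59
  op4 P2: store L1 := 42 → I/I/M/I on L1; bus BusRdX Flush; mem=11
  op5 P0: store L1 := 25 → M/I/I/I on L1; bus BusRdX Flush; mem=42
  op6 P0: load  L1 → M/I/I/I on L1; bus (none); mem=42
  op7 P3: store L1 := 41 → I/I/I/M on L1; bus BusRdX Flush; mem=25
  op8 P3: load  L1 → I/I/I/M on L1; bus (none); mem=25
  op9 P0: store L1 := 73 → M/I/I/I on L1; bus BusRdX Flush; mem=41
  op10 P2: load  L1 → O/I/S/I on L1; bus BusRd; mem=41
  op11 P1: store L1 := 94 → I/M/I/I on L1; bus BusRdX Flush; mem=73
  op12 P1: load  L1 → I/M/I/I on L1; bus (none); mem=73
  op13 P1: store L1 := 14 → I/M/I/I on L1; bus (none); mem=73
  op14 P2: load  L0 → O/I/S/I on L0; bus BusRd; mem=90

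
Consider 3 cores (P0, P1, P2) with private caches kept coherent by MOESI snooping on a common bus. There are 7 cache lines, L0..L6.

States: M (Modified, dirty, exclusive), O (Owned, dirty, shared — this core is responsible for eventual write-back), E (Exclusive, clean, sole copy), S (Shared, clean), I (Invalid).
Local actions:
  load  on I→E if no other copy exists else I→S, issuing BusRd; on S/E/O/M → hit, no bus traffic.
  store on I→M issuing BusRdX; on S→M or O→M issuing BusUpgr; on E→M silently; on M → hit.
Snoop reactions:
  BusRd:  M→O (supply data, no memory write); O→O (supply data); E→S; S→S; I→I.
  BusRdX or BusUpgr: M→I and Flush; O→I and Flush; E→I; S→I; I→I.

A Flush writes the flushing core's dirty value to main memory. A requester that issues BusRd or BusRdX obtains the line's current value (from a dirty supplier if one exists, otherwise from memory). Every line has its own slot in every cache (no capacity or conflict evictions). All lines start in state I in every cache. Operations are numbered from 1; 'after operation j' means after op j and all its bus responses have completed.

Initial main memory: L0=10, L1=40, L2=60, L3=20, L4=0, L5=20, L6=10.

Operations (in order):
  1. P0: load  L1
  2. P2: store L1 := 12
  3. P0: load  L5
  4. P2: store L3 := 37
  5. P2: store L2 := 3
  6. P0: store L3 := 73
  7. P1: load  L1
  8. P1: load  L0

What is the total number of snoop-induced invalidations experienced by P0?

step 1: P0: load  L1  ⟶  EII  (L1)  txn=BusRd  M[L1]=40
step 2: P2: store L1 := 12  ⟶  IIM  (L1)  txn=BusRdX  M[L1]=40
step 3: P0: load  L5  ⟶  EII  (L5)  txn=BusRd  M[L5]=20
step 4: P2: store L3 := 37  ⟶  IIM  (L3)  txn=BusRdX  M[L3]=20
step 5: P2: store L2 := 3  ⟶  IIM  (L2)  txn=BusRdX  M[L2]=60
step 6: P0: store L3 := 73  ⟶  MII  (L3)  txn=BusRdX+Flush  M[L3]=37
step 7: P1: load  L1  ⟶  ISO  (L1)  txn=BusRd  M[L1]=40
step 8: P1: load  L0  ⟶  IEI  (L0)  txn=BusRd  M[L0]=10

invalidations = 1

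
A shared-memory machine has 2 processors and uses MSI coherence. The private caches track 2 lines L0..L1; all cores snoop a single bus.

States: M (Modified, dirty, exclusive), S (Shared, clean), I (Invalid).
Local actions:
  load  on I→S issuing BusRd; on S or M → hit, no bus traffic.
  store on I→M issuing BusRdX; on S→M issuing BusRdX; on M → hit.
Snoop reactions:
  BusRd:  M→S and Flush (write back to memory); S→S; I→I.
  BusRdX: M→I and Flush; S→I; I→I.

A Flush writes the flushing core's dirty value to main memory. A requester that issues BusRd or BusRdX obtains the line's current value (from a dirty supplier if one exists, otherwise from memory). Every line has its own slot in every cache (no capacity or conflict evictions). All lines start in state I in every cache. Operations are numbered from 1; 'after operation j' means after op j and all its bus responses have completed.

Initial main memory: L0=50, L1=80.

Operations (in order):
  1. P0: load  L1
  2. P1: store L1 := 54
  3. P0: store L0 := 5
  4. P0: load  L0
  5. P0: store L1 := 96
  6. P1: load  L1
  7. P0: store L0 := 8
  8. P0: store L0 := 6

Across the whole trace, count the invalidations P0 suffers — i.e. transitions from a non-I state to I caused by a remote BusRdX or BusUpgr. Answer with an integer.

invalidations = 1

step 1: P0: load  L1  ⟶  SI  (L1)  txn=BusRd  M[L1]=80
step 2: P1: store L1 := 54  ⟶  IM  (L1)  txn=BusRdX  M[L1]=80
step 3: P0: store L0 := 5  ⟶  MI  (L0)  txn=BusRdX  M[L0]=50
step 4: P0: load  L0  ⟶  MI  (L0)  txn=∅  M[L0]=50
step 5: P0: store L1 := 96  ⟶  MI  (L1)  txn=BusRdX+Flush  M[L1]=54
step 6: P1: load  L1  ⟶  SS  (L1)  txn=BusRd+Flush  M[L1]=96
step 7: P0: store L0 := 8  ⟶  MI  (L0)  txn=∅  M[L0]=50
step 8: P0: store L0 := 6  ⟶  MI  (L0)  txn=∅  M[L0]=50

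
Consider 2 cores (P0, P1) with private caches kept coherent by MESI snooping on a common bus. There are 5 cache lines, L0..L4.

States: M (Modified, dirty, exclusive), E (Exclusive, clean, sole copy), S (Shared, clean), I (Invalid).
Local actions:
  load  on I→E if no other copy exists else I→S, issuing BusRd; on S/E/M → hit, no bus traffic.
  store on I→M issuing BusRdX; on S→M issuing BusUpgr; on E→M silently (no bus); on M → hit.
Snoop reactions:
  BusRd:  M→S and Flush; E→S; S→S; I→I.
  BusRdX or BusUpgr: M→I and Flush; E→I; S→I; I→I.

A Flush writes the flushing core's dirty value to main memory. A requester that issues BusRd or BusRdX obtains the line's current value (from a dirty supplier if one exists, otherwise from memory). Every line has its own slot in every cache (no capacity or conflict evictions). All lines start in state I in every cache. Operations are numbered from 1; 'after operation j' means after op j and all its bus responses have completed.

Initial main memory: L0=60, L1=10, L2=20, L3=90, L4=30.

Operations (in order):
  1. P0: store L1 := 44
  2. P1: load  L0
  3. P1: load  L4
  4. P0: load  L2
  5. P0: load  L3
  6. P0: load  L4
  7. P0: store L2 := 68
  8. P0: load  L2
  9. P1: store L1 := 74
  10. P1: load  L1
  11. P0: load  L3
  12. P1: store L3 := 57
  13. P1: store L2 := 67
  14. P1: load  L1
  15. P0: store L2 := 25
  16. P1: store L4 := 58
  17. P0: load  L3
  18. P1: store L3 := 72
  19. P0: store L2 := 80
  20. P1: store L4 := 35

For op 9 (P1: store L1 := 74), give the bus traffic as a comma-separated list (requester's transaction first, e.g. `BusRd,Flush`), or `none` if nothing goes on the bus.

step 1: P0: store L1 := 44  ⟶  MI  (L1)  txn=BusRdX  M[L1]=10
step 2: P1: load  L0  ⟶  IE  (L0)  txn=BusRd  M[L0]=60
step 3: P1: load  L4  ⟶  IE  (L4)  txn=BusRd  M[L4]=30
step 4: P0: load  L2  ⟶  EI  (L2)  txn=BusRd  M[L2]=20
step 5: P0: load  L3  ⟶  EI  (L3)  txn=BusRd  M[L3]=90
step 6: P0: load  L4  ⟶  SS  (L4)  txn=BusRd  M[L4]=30
step 7: P0: store L2 := 68  ⟶  MI  (L2)  txn=∅  M[L2]=20
step 8: P0: load  L2  ⟶  MI  (L2)  txn=∅  M[L2]=20
step 9: P1: store L1 := 74  ⟶  IM  (L1)  txn=BusRdX+Flush  M[L1]=44
step 10: P1: load  L1  ⟶  IM  (L1)  txn=∅  M[L1]=44
step 11: P0: load  L3  ⟶  EI  (L3)  txn=∅  M[L3]=90
step 12: P1: store L3 := 57  ⟶  IM  (L3)  txn=BusRdX  M[L3]=90
step 13: P1: store L2 := 67  ⟶  IM  (L2)  txn=BusRdX+Flush  M[L2]=68
step 14: P1: load  L1  ⟶  IM  (L1)  txn=∅  M[L1]=44
step 15: P0: store L2 := 25  ⟶  MI  (L2)  txn=BusRdX+Flush  M[L2]=67
step 16: P1: store L4 := 58  ⟶  IM  (L4)  txn=BusUpgr  M[L4]=30
step 17: P0: load  L3  ⟶  SS  (L3)  txn=BusRd+Flush  M[L3]=57
step 18: P1: store L3 := 72  ⟶  IM  (L3)  txn=BusUpgr  M[L3]=57
step 19: P0: store L2 := 80  ⟶  MI  (L2)  txn=∅  M[L2]=67
step 20: P1: store L4 := 35  ⟶  IM  (L4)  txn=∅  M[L4]=30

bus = BusRdX,Flush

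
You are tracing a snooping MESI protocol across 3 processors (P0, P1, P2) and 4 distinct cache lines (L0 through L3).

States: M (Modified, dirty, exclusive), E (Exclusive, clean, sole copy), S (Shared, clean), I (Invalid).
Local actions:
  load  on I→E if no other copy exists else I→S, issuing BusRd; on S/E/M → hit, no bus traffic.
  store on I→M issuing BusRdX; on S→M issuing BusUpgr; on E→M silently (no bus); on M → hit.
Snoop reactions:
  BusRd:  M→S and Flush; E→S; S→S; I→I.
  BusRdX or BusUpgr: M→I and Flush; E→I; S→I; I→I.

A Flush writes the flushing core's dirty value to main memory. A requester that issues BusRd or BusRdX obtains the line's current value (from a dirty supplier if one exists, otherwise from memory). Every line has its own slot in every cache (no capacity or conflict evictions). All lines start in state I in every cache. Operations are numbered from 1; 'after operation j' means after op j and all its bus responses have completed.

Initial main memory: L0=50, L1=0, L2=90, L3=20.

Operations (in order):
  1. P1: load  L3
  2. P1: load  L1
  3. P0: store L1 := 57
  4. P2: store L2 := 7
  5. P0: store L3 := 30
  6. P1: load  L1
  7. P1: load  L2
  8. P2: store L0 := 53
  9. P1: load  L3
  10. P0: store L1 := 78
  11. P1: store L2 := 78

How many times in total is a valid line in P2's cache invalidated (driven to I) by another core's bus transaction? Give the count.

invalidations = 1

  op1 P1: load  L3 → I/E/I on L3; bus BusRd; mem=20
  op2 P1: load  L1 → I/E/I on L1; bus BusRd; mem=0
  op3 P0: store L1 := 57 → M/I/I on L1; bus BusRdX; mem=0
  op4 P2: store L2 := 7 → I/I/M on L2; bus BusRdX; mem=90
  op5 P0: store L3 := 30 → M/I/I on L3; bus BusRdX; mem=20
  op6 P1: load  L1 → S/S/I on L1; bus BusRd Flush; mem=57
  op7 P1: load  L2 → I/S/S on L2; bus BusRd Flush; mem=7
  op8 P2: store L0 := 53 → I/I/M on L0; bus BusRdX; mem=50
  op9 P1: load  L3 → S/S/I on L3; bus BusRd Flush; mem=30
  op10 P0: store L1 := 78 → M/I/I on L1; bus BusUpgr; mem=57
  op11 P1: store L2 := 78 → I/M/I on L2; bus BusUpgr; mem=7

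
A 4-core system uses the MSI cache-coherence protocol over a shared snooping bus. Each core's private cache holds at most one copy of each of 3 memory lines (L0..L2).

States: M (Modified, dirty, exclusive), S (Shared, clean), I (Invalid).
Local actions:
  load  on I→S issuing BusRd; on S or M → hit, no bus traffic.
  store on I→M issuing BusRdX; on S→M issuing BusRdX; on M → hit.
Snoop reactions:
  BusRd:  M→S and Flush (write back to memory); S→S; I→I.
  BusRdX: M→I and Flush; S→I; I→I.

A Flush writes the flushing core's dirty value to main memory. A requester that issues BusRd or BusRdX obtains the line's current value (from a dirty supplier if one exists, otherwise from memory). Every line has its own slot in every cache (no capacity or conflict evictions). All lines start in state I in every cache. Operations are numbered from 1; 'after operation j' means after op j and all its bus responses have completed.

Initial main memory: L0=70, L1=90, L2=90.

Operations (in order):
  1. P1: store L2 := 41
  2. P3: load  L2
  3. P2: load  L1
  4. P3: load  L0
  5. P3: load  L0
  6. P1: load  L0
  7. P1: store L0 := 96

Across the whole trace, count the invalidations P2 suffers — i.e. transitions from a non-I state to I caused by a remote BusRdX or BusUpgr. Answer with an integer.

[1] P1: store L2 := 41 | P0:I, P1:M(41), P2:I, P3:I | bus: BusRdX
[2] P3: load  L2 | P0:I, P1:S(41), P2:I, P3:S(41) | bus: BusRd,Flush
[3] P2: load  L1 | P0:I, P1:I, P2:S(90), P3:I | bus: BusRd
[4] P3: load  L0 | P0:I, P1:I, P2:I, P3:S(70) | bus: BusRd
[5] P3: load  L0 | P0:I, P1:I, P2:I, P3:S(70) | bus: none
[6] P1: load  L0 | P0:I, P1:S(70), P2:I, P3:S(70) | bus: BusRd
[7] P1: store L0 := 96 | P0:I, P1:M(96), P2:I, P3:I | bus: BusRdX

invalidations = 0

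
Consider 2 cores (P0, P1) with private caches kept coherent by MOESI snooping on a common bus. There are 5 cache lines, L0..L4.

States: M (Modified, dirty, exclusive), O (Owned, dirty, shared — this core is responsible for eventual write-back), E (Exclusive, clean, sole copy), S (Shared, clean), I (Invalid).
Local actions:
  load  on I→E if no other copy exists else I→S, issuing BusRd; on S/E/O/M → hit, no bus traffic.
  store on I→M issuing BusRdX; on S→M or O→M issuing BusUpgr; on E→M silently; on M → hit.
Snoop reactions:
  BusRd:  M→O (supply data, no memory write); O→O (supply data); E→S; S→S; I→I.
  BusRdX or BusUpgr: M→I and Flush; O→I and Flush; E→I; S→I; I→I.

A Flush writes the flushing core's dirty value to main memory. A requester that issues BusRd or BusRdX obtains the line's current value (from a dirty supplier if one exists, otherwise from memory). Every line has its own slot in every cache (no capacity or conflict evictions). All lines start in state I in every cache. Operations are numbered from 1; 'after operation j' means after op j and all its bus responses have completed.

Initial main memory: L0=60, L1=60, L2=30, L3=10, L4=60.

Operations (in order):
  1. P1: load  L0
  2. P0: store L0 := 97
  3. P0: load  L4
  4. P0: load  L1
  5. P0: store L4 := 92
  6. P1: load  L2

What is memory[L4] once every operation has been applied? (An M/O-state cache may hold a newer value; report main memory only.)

memory[L4] = 60

  op1 P1: load  L0 → I/E on L0; bus BusRd; mem=60
  op2 P0: store L0 := 97 → M/I on L0; bus BusRdX; mem=60
  op3 P0: load  L4 → E/I on L4; bus BusRd; mem=60
  op4 P0: load  L1 → E/I on L1; bus BusRd; mem=60
  op5 P0: store L4 := 92 → M/I on L4; bus (none); mem=60
  op6 P1: load  L2 → I/E on L2; bus BusRd; mem=30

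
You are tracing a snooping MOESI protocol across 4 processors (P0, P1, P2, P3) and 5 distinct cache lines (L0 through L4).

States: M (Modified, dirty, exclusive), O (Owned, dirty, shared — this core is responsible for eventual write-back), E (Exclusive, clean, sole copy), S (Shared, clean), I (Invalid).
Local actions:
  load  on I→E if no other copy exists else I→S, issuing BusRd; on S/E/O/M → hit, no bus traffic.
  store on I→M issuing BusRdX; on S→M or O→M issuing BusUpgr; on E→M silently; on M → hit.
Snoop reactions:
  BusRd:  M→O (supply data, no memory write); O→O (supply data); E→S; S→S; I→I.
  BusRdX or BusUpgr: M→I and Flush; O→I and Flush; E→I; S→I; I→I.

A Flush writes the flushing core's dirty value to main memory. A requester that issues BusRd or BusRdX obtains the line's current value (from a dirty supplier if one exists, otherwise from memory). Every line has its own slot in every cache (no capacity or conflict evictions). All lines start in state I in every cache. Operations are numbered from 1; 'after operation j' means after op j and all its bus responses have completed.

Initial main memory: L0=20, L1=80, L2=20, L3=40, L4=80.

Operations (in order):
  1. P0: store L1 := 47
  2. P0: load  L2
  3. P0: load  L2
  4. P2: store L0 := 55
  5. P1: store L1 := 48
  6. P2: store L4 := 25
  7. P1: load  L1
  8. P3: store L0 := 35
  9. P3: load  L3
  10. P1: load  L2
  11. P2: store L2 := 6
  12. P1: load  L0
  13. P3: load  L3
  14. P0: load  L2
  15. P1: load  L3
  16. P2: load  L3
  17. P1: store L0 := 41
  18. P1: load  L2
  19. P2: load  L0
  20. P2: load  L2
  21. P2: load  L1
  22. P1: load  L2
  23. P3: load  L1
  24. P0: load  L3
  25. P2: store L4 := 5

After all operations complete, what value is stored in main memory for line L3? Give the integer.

memory[L3] = 40

[1] P0: store L1 := 47 | P0:M(47), P1:I, P2:I, P3:I | bus: BusRdX
[2] P0: load  L2 | P0:E(20), P1:I, P2:I, P3:I | bus: BusRd
[3] P0: load  L2 | P0:E(20), P1:I, P2:I, P3:I | bus: none
[4] P2: store L0 := 55 | P0:I, P1:I, P2:M(55), P3:I | bus: BusRdX
[5] P1: store L1 := 48 | P0:I, P1:M(48), P2:I, P3:I | bus: BusRdX,Flush
[6] P2: store L4 := 25 | P0:I, P1:I, P2:M(25), P3:I | bus: BusRdX
[7] P1: load  L1 | P0:I, P1:M(48), P2:I, P3:I | bus: none
[8] P3: store L0 := 35 | P0:I, P1:I, P2:I, P3:M(35) | bus: BusRdX,Flush
[9] P3: load  L3 | P0:I, P1:I, P2:I, P3:E(40) | bus: BusRd
[10] P1: load  L2 | P0:S(20), P1:S(20), P2:I, P3:I | bus: BusRd
[11] P2: store L2 := 6 | P0:I, P1:I, P2:M(6), P3:I | bus: BusRdX
[12] P1: load  L0 | P0:I, P1:S(35), P2:I, P3:O(35) | bus: BusRd
[13] P3: load  L3 | P0:I, P1:I, P2:I, P3:E(40) | bus: none
[14] P0: load  L2 | P0:S(6), P1:I, P2:O(6), P3:I | bus: BusRd
[15] P1: load  L3 | P0:I, P1:S(40), P2:I, P3:S(40) | bus: BusRd
[16] P2: load  L3 | P0:I, P1:S(40), P2:S(40), P3:S(40) | bus: BusRd
[17] P1: store L0 := 41 | P0:I, P1:M(41), P2:I, P3:I | bus: BusUpgr,Flush
[18] P1: load  L2 | P0:S(6), P1:S(6), P2:O(6), P3:I | bus: BusRd
[19] P2: load  L0 | P0:I, P1:O(41), P2:S(41), P3:I | bus: BusRd
[20] P2: load  L2 | P0:S(6), P1:S(6), P2:O(6), P3:I | bus: none
[21] P2: load  L1 | P0:I, P1:O(48), P2:S(48), P3:I | bus: BusRd
[22] P1: load  L2 | P0:S(6), P1:S(6), P2:O(6), P3:I | bus: none
[23] P3: load  L1 | P0:I, P1:O(48), P2:S(48), P3:S(48) | bus: BusRd
[24] P0: load  L3 | P0:S(40), P1:S(40), P2:S(40), P3:S(40) | bus: BusRd
[25] P2: store L4 := 5 | P0:I, P1:I, P2:M(5), P3:I | bus: none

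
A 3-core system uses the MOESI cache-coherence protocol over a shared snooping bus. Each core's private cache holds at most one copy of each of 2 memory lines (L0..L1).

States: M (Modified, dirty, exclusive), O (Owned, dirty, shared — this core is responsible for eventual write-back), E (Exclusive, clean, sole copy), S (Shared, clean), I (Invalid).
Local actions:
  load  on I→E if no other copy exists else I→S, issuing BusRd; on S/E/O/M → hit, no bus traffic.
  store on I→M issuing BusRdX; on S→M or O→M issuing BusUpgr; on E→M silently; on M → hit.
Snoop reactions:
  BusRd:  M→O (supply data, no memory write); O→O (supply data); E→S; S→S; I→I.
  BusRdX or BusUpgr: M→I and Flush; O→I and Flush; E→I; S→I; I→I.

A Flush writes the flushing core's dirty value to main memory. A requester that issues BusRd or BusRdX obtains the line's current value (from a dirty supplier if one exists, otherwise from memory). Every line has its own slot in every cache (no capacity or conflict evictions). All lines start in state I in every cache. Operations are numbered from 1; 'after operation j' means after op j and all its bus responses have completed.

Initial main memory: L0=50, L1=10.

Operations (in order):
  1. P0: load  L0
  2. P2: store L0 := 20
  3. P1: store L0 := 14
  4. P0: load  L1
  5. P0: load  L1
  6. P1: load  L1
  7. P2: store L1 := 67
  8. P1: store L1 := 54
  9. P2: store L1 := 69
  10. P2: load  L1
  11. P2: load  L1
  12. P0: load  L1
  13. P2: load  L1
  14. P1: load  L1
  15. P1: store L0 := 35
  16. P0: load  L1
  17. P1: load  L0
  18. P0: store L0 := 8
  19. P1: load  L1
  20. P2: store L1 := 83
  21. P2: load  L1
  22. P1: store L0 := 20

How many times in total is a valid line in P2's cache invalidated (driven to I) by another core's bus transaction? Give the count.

[1] P0: load  L0 | P0:E(50), P1:I, P2:I | bus: BusRd
[2] P2: store L0 := 20 | P0:I, P1:I, P2:M(20) | bus: BusRdX
[3] P1: store L0 := 14 | P0:I, P1:M(14), P2:I | bus: BusRdX,Flush
[4] P0: load  L1 | P0:E(10), P1:I, P2:I | bus: BusRd
[5] P0: load  L1 | P0:E(10), P1:I, P2:I | bus: none
[6] P1: load  L1 | P0:S(10), P1:S(10), P2:I | bus: BusRd
[7] P2: store L1 := 67 | P0:I, P1:I, P2:M(67) | bus: BusRdX
[8] P1: store L1 := 54 | P0:I, P1:M(54), P2:I | bus: BusRdX,Flush
[9] P2: store L1 := 69 | P0:I, P1:I, P2:M(69) | bus: BusRdX,Flush
[10] P2: load  L1 | P0:I, P1:I, P2:M(69) | bus: none
[11] P2: load  L1 | P0:I, P1:I, P2:M(69) | bus: none
[12] P0: load  L1 | P0:S(69), P1:I, P2:O(69) | bus: BusRd
[13] P2: load  L1 | P0:S(69), P1:I, P2:O(69) | bus: none
[14] P1: load  L1 | P0:S(69), P1:S(69), P2:O(69) | bus: BusRd
[15] P1: store L0 := 35 | P0:I, P1:M(35), P2:I | bus: none
[16] P0: load  L1 | P0:S(69), P1:S(69), P2:O(69) | bus: none
[17] P1: load  L0 | P0:I, P1:M(35), P2:I | bus: none
[18] P0: store L0 := 8 | P0:M(8), P1:I, P2:I | bus: BusRdX,Flush
[19] P1: load  L1 | P0:S(69), P1:S(69), P2:O(69) | bus: none
[20] P2: store L1 := 83 | P0:I, P1:I, P2:M(83) | bus: BusUpgr
[21] P2: load  L1 | P0:I, P1:I, P2:M(83) | bus: none
[22] P1: store L0 := 20 | P0:I, P1:M(20), P2:I | bus: BusRdX,Flush

invalidations = 2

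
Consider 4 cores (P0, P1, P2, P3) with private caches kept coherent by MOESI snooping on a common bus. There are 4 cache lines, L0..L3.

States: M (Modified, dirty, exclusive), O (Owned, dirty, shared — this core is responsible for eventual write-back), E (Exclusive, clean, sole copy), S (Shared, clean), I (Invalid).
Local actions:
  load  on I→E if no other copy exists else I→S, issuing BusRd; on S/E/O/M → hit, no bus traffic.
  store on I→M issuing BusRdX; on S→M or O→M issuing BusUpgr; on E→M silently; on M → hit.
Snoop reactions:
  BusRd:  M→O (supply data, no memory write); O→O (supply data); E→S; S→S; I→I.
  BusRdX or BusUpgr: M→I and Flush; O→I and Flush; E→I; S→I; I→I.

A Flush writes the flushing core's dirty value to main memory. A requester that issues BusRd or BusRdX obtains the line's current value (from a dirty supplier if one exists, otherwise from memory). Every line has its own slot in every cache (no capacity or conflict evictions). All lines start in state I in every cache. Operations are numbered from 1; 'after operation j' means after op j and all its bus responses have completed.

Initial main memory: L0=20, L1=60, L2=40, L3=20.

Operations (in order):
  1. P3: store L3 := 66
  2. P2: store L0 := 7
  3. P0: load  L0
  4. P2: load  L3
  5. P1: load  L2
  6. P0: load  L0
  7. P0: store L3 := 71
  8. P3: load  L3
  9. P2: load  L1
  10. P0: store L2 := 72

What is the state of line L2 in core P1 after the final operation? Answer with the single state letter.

step 1: P3: store L3 := 66  ⟶  IIIM  (L3)  txn=BusRdX  M[L3]=20
step 2: P2: store L0 := 7  ⟶  IIMI  (L0)  txn=BusRdX  M[L0]=20
step 3: P0: load  L0  ⟶  SIOI  (L0)  txn=BusRd  M[L0]=20
step 4: P2: load  L3  ⟶  IISO  (L3)  txn=BusRd  M[L3]=20
step 5: P1: load  L2  ⟶  IEII  (L2)  txn=BusRd  M[L2]=40
step 6: P0: load  L0  ⟶  SIOI  (L0)  txn=∅  M[L0]=20
step 7: P0: store L3 := 71  ⟶  MIII  (L3)  txn=BusRdX+Flush  M[L3]=66
step 8: P3: load  L3  ⟶  OIIS  (L3)  txn=BusRd  M[L3]=66
step 9: P2: load  L1  ⟶  IIEI  (L1)  txn=BusRd  M[L1]=60
step 10: P0: store L2 := 72  ⟶  MIII  (L2)  txn=BusRdX  M[L2]=40

state = I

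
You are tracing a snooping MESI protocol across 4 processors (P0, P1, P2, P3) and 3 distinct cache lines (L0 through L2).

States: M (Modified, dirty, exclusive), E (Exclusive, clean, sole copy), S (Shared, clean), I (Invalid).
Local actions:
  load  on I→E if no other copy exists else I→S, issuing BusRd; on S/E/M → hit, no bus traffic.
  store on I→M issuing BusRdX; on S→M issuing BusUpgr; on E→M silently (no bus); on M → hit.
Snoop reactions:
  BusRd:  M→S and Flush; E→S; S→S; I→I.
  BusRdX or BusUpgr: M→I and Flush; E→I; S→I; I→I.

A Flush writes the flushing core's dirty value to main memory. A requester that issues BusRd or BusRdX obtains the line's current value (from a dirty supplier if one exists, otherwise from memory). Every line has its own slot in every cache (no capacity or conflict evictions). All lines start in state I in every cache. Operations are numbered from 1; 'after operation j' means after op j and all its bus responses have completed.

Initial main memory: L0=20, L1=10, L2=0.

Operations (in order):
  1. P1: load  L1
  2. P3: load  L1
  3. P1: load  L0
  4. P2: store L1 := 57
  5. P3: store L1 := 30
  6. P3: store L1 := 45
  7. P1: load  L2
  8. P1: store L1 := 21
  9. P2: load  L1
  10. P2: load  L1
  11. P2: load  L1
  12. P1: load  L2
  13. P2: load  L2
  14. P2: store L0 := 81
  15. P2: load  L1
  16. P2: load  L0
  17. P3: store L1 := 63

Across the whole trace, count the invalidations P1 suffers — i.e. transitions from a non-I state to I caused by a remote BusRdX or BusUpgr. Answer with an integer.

  op1 P1: load  L1 → I/E/I/I on L1; bus BusRd; mem=10
  op2 P3: load  L1 → I/S/I/S on L1; bus BusRd; mem=10
  op3 P1: load  L0 → I/E/I/I on L0; bus BusRd; mem=20
  op4 P2: store L1 := 57 → I/I/M/I on L1; bus BusRdX; mem=10
  op5 P3: store L1 := 30 → I/I/I/M on L1; bus BusRdX Flush; mem=57
  op6 P3: store L1 := 45 → I/I/I/M on L1; bus (none); mem=57
  op7 P1: load  L2 → I/E/I/I on L2; bus BusRd; mem=0
  op8 P1: store L1 := 21 → I/M/I/I on L1; bus BusRdX Flush; mem=45
  op9 P2: load  L1 → I/S/S/I on L1; bus BusRd Flush; mem=21
  op10 P2: load  L1 → I/S/S/I on L1; bus (none); mem=21
  op11 P2: load  L1 → I/S/S/I on L1; bus (none); mem=21
  op12 P1: load  L2 → I/E/I/I on L2; bus (none); mem=0
  op13 P2: load  L2 → I/S/S/I on L2; bus BusRd; mem=0
  op14 P2: store L0 := 81 → I/I/M/I on L0; bus BusRdX; mem=20
  op15 P2: load  L1 → I/S/S/I on L1; bus (none); mem=21
  op16 P2: load  L0 → I/I/M/I on L0; bus (none); mem=20
  op17 P3: store L1 := 63 → I/I/I/M on L1; bus BusRdX; mem=21

invalidations = 3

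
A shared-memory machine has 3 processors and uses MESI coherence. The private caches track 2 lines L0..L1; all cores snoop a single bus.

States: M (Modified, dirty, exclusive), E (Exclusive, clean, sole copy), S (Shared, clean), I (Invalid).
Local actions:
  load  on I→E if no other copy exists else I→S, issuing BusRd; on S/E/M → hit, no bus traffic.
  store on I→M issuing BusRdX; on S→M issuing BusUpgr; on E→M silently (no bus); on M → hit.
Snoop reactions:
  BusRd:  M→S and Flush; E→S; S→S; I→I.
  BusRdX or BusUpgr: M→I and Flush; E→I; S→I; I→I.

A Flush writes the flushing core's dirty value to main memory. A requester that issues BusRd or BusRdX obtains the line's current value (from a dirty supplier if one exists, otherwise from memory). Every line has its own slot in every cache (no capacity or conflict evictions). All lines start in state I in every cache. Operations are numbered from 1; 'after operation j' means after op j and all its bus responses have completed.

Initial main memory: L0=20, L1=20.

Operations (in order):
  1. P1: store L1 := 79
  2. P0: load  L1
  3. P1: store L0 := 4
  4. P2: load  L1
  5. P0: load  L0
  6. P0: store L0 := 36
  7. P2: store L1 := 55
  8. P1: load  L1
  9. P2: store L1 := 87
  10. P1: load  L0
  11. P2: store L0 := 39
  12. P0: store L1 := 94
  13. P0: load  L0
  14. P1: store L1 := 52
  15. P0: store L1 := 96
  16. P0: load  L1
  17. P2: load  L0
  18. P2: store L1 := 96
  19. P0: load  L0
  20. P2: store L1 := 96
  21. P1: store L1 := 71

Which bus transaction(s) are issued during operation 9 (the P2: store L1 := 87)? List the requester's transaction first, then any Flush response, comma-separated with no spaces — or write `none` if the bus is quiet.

step 1: P1: store L1 := 79  ⟶  IMI  (L1)  txn=BusRdX  M[L1]=20
step 2: P0: load  L1  ⟶  SSI  (L1)  txn=BusRd+Flush  M[L1]=79
step 3: P1: store L0 := 4  ⟶  IMI  (L0)  txn=BusRdX  M[L0]=20
step 4: P2: load  L1  ⟶  SSS  (L1)  txn=BusRd  M[L1]=79
step 5: P0: load  L0  ⟶  SSI  (L0)  txn=BusRd+Flush  M[L0]=4
step 6: P0: store L0 := 36  ⟶  MII  (L0)  txn=BusUpgr  M[L0]=4
step 7: P2: store L1 := 55  ⟶  IIM  (L1)  txn=BusUpgr  M[L1]=79
step 8: P1: load  L1  ⟶  ISS  (L1)  txn=BusRd+Flush  M[L1]=55
step 9: P2: store L1 := 87  ⟶  IIM  (L1)  txn=BusUpgr  M[L1]=55
step 10: P1: load  L0  ⟶  SSI  (L0)  txn=BusRd+Flush  M[L0]=36
step 11: P2: store L0 := 39  ⟶  IIM  (L0)  txn=BusRdX  M[L0]=36
step 12: P0: store L1 := 94  ⟶  MII  (L1)  txn=BusRdX+Flush  M[L1]=87
step 13: P0: load  L0  ⟶  SIS  (L0)  txn=BusRd+Flush  M[L0]=39
step 14: P1: store L1 := 52  ⟶  IMI  (L1)  txn=BusRdX+Flush  M[L1]=94
step 15: P0: store L1 := 96  ⟶  MII  (L1)  txn=BusRdX+Flush  M[L1]=52
step 16: P0: load  L1  ⟶  MII  (L1)  txn=∅  M[L1]=52
step 17: P2: load  L0  ⟶  SIS  (L0)  txn=∅  M[L0]=39
step 18: P2: store L1 := 96  ⟶  IIM  (L1)  txn=BusRdX+Flush  M[L1]=96
step 19: P0: load  L0  ⟶  SIS  (L0)  txn=∅  M[L0]=39
step 20: P2: store L1 := 96  ⟶  IIM  (L1)  txn=∅  M[L1]=96
step 21: P1: store L1 := 71  ⟶  IMI  (L1)  txn=BusRdX+Flush  M[L1]=96

bus = BusUpgr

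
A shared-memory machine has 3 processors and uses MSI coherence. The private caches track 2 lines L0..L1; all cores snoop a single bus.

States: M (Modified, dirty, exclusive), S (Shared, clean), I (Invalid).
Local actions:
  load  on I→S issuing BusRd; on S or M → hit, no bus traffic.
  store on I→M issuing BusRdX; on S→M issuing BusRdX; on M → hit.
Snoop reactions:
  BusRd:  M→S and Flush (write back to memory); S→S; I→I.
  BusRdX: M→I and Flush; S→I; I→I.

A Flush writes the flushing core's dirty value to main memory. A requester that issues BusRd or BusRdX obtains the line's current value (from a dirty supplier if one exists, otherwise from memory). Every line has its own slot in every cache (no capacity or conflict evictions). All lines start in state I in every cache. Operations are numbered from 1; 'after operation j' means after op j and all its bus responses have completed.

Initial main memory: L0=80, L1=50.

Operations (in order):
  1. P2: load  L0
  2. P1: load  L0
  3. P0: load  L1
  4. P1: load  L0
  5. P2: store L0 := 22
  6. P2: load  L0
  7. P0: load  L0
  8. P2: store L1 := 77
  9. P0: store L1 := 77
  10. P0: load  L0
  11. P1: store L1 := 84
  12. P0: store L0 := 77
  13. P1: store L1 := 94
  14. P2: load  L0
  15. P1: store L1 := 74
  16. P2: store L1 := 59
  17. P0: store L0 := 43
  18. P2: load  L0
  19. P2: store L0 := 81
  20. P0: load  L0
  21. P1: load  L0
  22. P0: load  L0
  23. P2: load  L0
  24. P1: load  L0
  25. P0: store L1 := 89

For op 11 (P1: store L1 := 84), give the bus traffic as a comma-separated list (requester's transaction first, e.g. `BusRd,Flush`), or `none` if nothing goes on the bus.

bus = BusRdX,Flush

step 1: P2: load  L0  ⟶  IIS  (L0)  txn=BusRd  M[L0]=80
step 2: P1: load  L0  ⟶  ISS  (L0)  txn=BusRd  M[L0]=80
step 3: P0: load  L1  ⟶  SII  (L1)  txn=BusRd  M[L1]=50
step 4: P1: load  L0  ⟶  ISS  (L0)  txn=∅  M[L0]=80
step 5: P2: store L0 := 22  ⟶  IIM  (L0)  txn=BusRdX  M[L0]=80
step 6: P2: load  L0  ⟶  IIM  (L0)  txn=∅  M[L0]=80
step 7: P0: load  L0  ⟶  SIS  (L0)  txn=BusRd+Flush  M[L0]=22
step 8: P2: store L1 := 77  ⟶  IIM  (L1)  txn=BusRdX  M[L1]=50
step 9: P0: store L1 := 77  ⟶  MII  (L1)  txn=BusRdX+Flush  M[L1]=77
step 10: P0: load  L0  ⟶  SIS  (L0)  txn=∅  M[L0]=22
step 11: P1: store L1 := 84  ⟶  IMI  (L1)  txn=BusRdX+Flush  M[L1]=77
step 12: P0: store L0 := 77  ⟶  MII  (L0)  txn=BusRdX  M[L0]=22
step 13: P1: store L1 := 94  ⟶  IMI  (L1)  txn=∅  M[L1]=77
step 14: P2: load  L0  ⟶  SIS  (L0)  txn=BusRd+Flush  M[L0]=77
step 15: P1: store L1 := 74  ⟶  IMI  (L1)  txn=∅  M[L1]=77
step 16: P2: store L1 := 59  ⟶  IIM  (L1)  txn=BusRdX+Flush  M[L1]=74
step 17: P0: store L0 := 43  ⟶  MII  (L0)  txn=BusRdX  M[L0]=77
step 18: P2: load  L0  ⟶  SIS  (L0)  txn=BusRd+Flush  M[L0]=43
step 19: P2: store L0 := 81  ⟶  IIM  (L0)  txn=BusRdX  M[L0]=43
step 20: P0: load  L0  ⟶  SIS  (L0)  txn=BusRd+Flush  M[L0]=81
step 21: P1: load  L0  ⟶  SSS  (L0)  txn=BusRd  M[L0]=81
step 22: P0: load  L0  ⟶  SSS  (L0)  txn=∅  M[L0]=81
step 23: P2: load  L0  ⟶  SSS  (L0)  txn=∅  M[L0]=81
step 24: P1: load  L0  ⟶  SSS  (L0)  txn=∅  M[L0]=81
step 25: P0: store L1 := 89  ⟶  MII  (L1)  txn=BusRdX+Flush  M[L1]=59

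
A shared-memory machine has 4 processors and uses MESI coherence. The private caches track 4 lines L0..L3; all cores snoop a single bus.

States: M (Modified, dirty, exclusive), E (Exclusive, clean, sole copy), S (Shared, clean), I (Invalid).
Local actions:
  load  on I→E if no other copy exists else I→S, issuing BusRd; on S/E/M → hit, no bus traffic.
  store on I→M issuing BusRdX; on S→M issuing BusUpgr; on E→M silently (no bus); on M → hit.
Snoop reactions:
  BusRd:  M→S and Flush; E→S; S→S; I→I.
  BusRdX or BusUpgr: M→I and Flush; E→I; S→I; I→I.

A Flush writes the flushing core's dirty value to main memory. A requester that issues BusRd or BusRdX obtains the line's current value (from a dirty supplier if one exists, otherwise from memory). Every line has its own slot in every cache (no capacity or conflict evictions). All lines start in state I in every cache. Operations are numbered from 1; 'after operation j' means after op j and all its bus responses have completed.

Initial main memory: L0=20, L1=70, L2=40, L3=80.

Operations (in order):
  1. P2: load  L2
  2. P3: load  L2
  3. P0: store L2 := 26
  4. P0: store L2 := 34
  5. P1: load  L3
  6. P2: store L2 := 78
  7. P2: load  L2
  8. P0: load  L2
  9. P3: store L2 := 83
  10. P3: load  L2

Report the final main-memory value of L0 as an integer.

1. P2: load  L2  bus=[BusRd]  L2: P0=I P1=I P2=E P3=I  mem[L2]=40
2. P3: load  L2  bus=[BusRd]  L2: P0=I P1=I P2=S P3=S  mem[L2]=40
3. P0: store L2 := 26  bus=[BusRdX]  L2: P0=M P1=I P2=I P3=I  mem[L2]=40
4. P0: store L2 := 34  bus=[-]  L2: P0=M P1=I P2=I P3=I  mem[L2]=40
5. P1: load  L3  bus=[BusRd]  L3: P0=I P1=E P2=I P3=I  mem[L3]=80
6. P2: store L2 := 78  bus=[BusRdX,Flush]  L2: P0=I P1=I P2=M P3=I  mem[L2]=34
7. P2: load  L2  bus=[-]  L2: P0=I P1=I P2=M P3=I  mem[L2]=34
8. P0: load  L2  bus=[BusRd,Flush]  L2: P0=S P1=I P2=S P3=I  mem[L2]=78
9. P3: store L2 := 83  bus=[BusRdX]  L2: P0=I P1=I P2=I P3=M  mem[L2]=78
10. P3: load  L2  bus=[-]  L2: P0=I P1=I P2=I P3=M  mem[L2]=78

memory[L0] = 20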